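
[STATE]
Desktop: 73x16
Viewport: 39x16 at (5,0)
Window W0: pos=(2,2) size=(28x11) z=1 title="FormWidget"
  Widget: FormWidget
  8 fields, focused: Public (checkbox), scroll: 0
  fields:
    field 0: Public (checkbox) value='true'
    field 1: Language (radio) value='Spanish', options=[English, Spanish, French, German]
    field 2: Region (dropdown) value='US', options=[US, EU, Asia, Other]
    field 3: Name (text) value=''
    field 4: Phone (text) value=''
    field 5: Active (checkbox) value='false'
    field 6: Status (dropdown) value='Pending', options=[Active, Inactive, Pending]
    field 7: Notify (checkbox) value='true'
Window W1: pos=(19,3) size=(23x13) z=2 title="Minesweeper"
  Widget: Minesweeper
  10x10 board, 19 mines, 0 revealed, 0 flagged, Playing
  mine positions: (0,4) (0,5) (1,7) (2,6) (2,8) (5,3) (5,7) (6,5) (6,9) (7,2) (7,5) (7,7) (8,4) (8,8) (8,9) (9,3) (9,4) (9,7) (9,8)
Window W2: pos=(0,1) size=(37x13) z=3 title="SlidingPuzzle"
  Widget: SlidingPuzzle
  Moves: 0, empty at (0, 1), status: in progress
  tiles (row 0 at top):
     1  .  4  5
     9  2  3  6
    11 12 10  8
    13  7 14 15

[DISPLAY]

                                       
━━━━━━━━━━━━━━━━━━━━━━━━━━━━━━━┓       
dingPuzzle                     ┃       
───────────────────────────────┨━━━━┓  
─┬────┬────┬────┐              ┃    ┃  
 │    │  4 │  5 │              ┃────┨  
─┼────┼────┼────┤              ┃    ┃  
 │  2 │  3 │  6 │              ┃    ┃  
─┼────┼────┼────┤              ┃    ┃  
 │ 12 │ 10 │  8 │              ┃    ┃  
─┼────┼────┼────┤              ┃    ┃  
 │  7 │ 14 │ 15 │              ┃    ┃  
─┴────┴────┴────┘              ┃    ┃  
━━━━━━━━━━━━━━━━━━━━━━━━━━━━━━━┛    ┃  
              ┃■■■■■■■■■■           ┃  
              ┗━━━━━━━━━━━━━━━━━━━━━┛  


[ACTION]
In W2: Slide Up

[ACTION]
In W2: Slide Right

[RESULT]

                                       
━━━━━━━━━━━━━━━━━━━━━━━━━━━━━━━┓       
dingPuzzle                     ┃       
───────────────────────────────┨━━━━┓  
─┬────┬────┬────┐              ┃    ┃  
 │  2 │  4 │  5 │              ┃────┨  
─┼────┼────┼────┤              ┃    ┃  
 │  9 │  3 │  6 │              ┃    ┃  
─┼────┼────┼────┤              ┃    ┃  
 │ 12 │ 10 │  8 │              ┃    ┃  
─┼────┼────┼────┤              ┃    ┃  
 │  7 │ 14 │ 15 │              ┃    ┃  
─┴────┴────┴────┘              ┃    ┃  
━━━━━━━━━━━━━━━━━━━━━━━━━━━━━━━┛    ┃  
              ┃■■■■■■■■■■           ┃  
              ┗━━━━━━━━━━━━━━━━━━━━━┛  


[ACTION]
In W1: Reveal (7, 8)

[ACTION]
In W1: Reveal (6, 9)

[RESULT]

                                       
━━━━━━━━━━━━━━━━━━━━━━━━━━━━━━━┓       
dingPuzzle                     ┃       
───────────────────────────────┨━━━━┓  
─┬────┬────┬────┐              ┃    ┃  
 │  2 │  4 │  5 │              ┃────┨  
─┼────┼────┼────┤              ┃    ┃  
 │  9 │  3 │  6 │              ┃    ┃  
─┼────┼────┼────┤              ┃    ┃  
 │ 12 │ 10 │  8 │              ┃    ┃  
─┼────┼────┼────┤              ┃    ┃  
 │  7 │ 14 │ 15 │              ┃    ┃  
─┴────┴────┴────┘              ┃    ┃  
━━━━━━━━━━━━━━━━━━━━━━━━━━━━━━━┛    ┃  
              ┃■■■■✹■■■✹✹           ┃  
              ┗━━━━━━━━━━━━━━━━━━━━━┛  


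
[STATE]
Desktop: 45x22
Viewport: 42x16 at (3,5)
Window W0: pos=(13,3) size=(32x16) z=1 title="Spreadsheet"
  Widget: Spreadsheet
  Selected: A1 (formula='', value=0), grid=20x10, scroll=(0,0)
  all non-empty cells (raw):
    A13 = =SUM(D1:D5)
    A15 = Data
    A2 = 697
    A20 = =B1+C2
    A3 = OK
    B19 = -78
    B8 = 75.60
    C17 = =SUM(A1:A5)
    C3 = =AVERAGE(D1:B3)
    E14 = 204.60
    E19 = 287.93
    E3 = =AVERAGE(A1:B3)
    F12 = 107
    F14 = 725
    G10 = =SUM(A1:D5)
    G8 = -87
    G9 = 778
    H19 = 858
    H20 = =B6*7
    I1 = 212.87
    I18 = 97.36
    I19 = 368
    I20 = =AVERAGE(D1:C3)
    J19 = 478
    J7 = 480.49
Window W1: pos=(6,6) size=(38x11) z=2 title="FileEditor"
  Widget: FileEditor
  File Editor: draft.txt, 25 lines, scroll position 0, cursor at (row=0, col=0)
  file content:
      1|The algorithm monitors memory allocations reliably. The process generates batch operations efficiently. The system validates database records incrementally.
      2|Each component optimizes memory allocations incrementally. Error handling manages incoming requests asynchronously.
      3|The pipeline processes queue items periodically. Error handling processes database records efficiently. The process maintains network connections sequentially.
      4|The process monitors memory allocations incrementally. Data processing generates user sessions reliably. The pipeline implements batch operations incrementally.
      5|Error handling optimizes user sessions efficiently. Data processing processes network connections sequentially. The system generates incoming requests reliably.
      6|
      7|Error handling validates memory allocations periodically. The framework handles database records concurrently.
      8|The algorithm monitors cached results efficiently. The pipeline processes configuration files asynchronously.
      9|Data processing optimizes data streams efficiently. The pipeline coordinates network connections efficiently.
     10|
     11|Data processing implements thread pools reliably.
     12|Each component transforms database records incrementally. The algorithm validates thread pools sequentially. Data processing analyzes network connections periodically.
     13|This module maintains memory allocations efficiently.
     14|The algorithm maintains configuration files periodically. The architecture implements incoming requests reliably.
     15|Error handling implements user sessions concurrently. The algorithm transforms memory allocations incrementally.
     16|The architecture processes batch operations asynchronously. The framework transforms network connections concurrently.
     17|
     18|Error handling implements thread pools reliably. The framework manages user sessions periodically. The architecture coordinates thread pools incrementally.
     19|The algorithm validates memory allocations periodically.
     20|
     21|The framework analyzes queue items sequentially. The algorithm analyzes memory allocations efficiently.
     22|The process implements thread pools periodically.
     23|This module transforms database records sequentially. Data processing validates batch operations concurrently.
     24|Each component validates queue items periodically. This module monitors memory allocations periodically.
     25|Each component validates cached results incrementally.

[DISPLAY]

          ┠──────────────────────────────┨
   ┏━━━━━━━━━━━━━━━━━━━━━━━━━━━━━━━━━━━━┓┃
   ┃ FileEditor                         ┃┃
   ┠────────────────────────────────────┨┃
   ┃█he algorithm monitors memory alloc▲┃┃
   ┃Each component optimizes memory all█┃┃
   ┃The pipeline processes queue items ░┃┃
   ┃The process monitors memory allocat░┃┃
   ┃Error handling optimizes user sessi░┃┃
   ┃                                   ░┃┃
   ┃Error handling validates memory all▼┃┃
   ┗━━━━━━━━━━━━━━━━━━━━━━━━━━━━━━━━━━━━┛┃
          ┃  9        0       0       0  ┃
          ┗━━━━━━━━━━━━━━━━━━━━━━━━━━━━━━┛
                                          
                                          


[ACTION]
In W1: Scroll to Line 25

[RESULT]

          ┠──────────────────────────────┨
   ┏━━━━━━━━━━━━━━━━━━━━━━━━━━━━━━━━━━━━┓┃
   ┃ FileEditor                         ┃┃
   ┠────────────────────────────────────┨┃
   ┃The algorithm validates memory allo▲┃┃
   ┃                                   ░┃┃
   ┃The framework analyzes queue items ░┃┃
   ┃The process implements thread pools░┃┃
   ┃This module transforms database rec░┃┃
   ┃Each component validates queue item█┃┃
   ┃Each component validates cached res▼┃┃
   ┗━━━━━━━━━━━━━━━━━━━━━━━━━━━━━━━━━━━━┛┃
          ┃  9        0       0       0  ┃
          ┗━━━━━━━━━━━━━━━━━━━━━━━━━━━━━━┛
                                          
                                          


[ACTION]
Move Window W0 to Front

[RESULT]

          ┠──────────────────────────────┨
   ┏━━━━━━┃A1:                           ┃
   ┃ FileE┃       A       B       C      ┃
   ┠──────┃------------------------------┃
   ┃The al┃  1      [0]       0       0  ┃
   ┃      ┃  2      697       0       0  ┃
   ┃The fr┃  3 OK             0#CIRC!    ┃
   ┃The pr┃  4        0       0       0  ┃
   ┃This m┃  5        0       0       0  ┃
   ┃Each c┃  6        0       0       0  ┃
   ┃Each c┃  7        0       0       0  ┃
   ┗━━━━━━┃  8        0   75.60       0  ┃
          ┃  9        0       0       0  ┃
          ┗━━━━━━━━━━━━━━━━━━━━━━━━━━━━━━┛
                                          
                                          


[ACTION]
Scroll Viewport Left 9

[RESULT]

             ┠────────────────────────────
      ┏━━━━━━┃A1:                         
      ┃ FileE┃       A       B       C    
      ┠──────┃----------------------------
      ┃The al┃  1      [0]       0       0
      ┃      ┃  2      697       0       0
      ┃The fr┃  3 OK             0#CIRC!  
      ┃The pr┃  4        0       0       0
      ┃This m┃  5        0       0       0
      ┃Each c┃  6        0       0       0
      ┃Each c┃  7        0       0       0
      ┗━━━━━━┃  8        0   75.60       0
             ┃  9        0       0       0
             ┗━━━━━━━━━━━━━━━━━━━━━━━━━━━━
                                          
                                          


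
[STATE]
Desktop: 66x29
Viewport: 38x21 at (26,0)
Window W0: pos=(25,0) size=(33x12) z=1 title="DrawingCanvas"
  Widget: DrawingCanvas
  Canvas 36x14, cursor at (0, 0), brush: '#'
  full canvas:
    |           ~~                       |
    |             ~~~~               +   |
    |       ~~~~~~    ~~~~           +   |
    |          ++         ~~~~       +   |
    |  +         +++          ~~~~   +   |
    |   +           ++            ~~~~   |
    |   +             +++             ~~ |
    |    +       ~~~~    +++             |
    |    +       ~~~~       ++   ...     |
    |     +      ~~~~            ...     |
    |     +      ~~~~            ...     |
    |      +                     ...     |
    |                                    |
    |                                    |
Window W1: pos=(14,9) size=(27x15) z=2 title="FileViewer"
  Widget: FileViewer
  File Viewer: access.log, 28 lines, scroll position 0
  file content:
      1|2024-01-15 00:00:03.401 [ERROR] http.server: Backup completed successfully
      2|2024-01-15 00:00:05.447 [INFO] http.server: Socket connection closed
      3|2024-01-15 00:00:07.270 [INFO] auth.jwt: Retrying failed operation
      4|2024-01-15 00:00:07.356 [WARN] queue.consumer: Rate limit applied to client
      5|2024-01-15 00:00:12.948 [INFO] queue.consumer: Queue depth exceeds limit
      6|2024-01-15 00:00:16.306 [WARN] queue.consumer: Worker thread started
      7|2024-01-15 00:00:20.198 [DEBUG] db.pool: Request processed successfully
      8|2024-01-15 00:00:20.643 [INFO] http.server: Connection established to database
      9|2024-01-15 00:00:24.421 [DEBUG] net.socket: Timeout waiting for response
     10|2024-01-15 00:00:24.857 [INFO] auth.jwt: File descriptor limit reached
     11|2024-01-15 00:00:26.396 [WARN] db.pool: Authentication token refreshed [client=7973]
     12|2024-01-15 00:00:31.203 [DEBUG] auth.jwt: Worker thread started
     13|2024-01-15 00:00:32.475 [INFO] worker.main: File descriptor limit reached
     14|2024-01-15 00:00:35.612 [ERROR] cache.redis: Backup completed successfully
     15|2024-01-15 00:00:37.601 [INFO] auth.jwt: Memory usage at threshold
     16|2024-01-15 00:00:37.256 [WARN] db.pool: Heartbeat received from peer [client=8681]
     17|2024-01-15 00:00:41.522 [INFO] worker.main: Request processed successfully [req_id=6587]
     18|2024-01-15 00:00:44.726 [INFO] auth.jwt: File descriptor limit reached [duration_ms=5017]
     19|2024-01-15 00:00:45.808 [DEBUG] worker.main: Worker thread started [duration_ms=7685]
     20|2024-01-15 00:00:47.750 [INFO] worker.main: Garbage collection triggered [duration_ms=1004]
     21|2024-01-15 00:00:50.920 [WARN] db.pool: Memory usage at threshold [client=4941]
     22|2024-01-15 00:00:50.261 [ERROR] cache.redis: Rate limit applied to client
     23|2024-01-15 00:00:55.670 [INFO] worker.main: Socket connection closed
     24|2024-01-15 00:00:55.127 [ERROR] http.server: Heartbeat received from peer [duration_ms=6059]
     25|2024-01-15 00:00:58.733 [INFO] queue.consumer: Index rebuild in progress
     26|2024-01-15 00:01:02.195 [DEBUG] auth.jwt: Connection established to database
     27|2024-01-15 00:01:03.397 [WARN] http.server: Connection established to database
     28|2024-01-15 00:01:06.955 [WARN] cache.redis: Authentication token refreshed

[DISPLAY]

━━━━━━━━━━━━━━━━━━━━━━━━━━━━━━━┓      
 DrawingCanvas                 ┃      
───────────────────────────────┨      
+          ~~                  ┃      
             ~~~~              ┃      
       ~~~~~~    ~~~~          ┃      
          ++         ~~~~      ┃      
  +         +++          ~~~~  ┃      
   +           ++            ~~┃      
━━━━━━━━━━━━━━┓  +++           ┃      
              ┃~    +++        ┃      
──────────────┨━━━━━━━━━━━━━━━━┛      
00:00:03.401 ▲┃                       
00:00:05.447 █┃                       
00:00:07.270 ░┃                       
00:00:07.356 ░┃                       
00:00:12.948 ░┃                       
00:00:16.306 ░┃                       
00:00:20.198 ░┃                       
00:00:20.643 ░┃                       
00:00:24.421 ░┃                       


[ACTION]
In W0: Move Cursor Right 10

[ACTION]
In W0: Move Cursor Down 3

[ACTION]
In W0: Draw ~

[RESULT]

━━━━━━━━━━━━━━━━━━━━━━━━━━━━━━━┓      
 DrawingCanvas                 ┃      
───────────────────────────────┨      
           ~~                  ┃      
             ~~~~              ┃      
       ~~~~~~    ~~~~          ┃      
          ~+         ~~~~      ┃      
  +         +++          ~~~~  ┃      
   +           ++            ~~┃      
━━━━━━━━━━━━━━┓  +++           ┃      
              ┃~    +++        ┃      
──────────────┨━━━━━━━━━━━━━━━━┛      
00:00:03.401 ▲┃                       
00:00:05.447 █┃                       
00:00:07.270 ░┃                       
00:00:07.356 ░┃                       
00:00:12.948 ░┃                       
00:00:16.306 ░┃                       
00:00:20.198 ░┃                       
00:00:20.643 ░┃                       
00:00:24.421 ░┃                       


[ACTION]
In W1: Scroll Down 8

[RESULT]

━━━━━━━━━━━━━━━━━━━━━━━━━━━━━━━┓      
 DrawingCanvas                 ┃      
───────────────────────────────┨      
           ~~                  ┃      
             ~~~~              ┃      
       ~~~~~~    ~~~~          ┃      
          ~+         ~~~~      ┃      
  +         +++          ~~~~  ┃      
   +           ++            ~~┃      
━━━━━━━━━━━━━━┓  +++           ┃      
              ┃~    +++        ┃      
──────────────┨━━━━━━━━━━━━━━━━┛      
00:00:24.421 ▲┃                       
00:00:24.857 ░┃                       
00:00:26.396 ░┃                       
00:00:31.203 ░┃                       
00:00:32.475 ░┃                       
00:00:35.612 █┃                       
00:00:37.601 ░┃                       
00:00:37.256 ░┃                       
00:00:41.522 ░┃                       


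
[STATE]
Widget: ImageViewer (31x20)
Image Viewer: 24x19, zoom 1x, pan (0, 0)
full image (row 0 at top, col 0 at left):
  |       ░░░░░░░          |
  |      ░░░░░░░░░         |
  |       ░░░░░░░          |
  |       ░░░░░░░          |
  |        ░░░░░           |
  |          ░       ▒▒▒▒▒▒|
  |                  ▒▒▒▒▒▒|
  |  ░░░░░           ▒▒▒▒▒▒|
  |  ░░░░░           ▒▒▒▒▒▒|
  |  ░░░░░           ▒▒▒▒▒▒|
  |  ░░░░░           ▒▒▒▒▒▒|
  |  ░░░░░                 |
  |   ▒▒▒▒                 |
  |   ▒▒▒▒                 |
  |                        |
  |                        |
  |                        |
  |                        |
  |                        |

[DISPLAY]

       ░░░░░░░                 
      ░░░░░░░░░                
       ░░░░░░░                 
       ░░░░░░░                 
        ░░░░░                  
          ░       ▒▒▒▒▒▒       
                  ▒▒▒▒▒▒       
  ░░░░░           ▒▒▒▒▒▒       
  ░░░░░           ▒▒▒▒▒▒       
  ░░░░░           ▒▒▒▒▒▒       
  ░░░░░           ▒▒▒▒▒▒       
  ░░░░░                        
   ▒▒▒▒                        
   ▒▒▒▒                        
                               
                               
                               
                               
                               
                               


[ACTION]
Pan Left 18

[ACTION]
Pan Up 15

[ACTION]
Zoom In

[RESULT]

              ░░░░░░░░░░░░░░   
              ░░░░░░░░░░░░░░   
            ░░░░░░░░░░░░░░░░░░ 
            ░░░░░░░░░░░░░░░░░░ 
              ░░░░░░░░░░░░░░   
              ░░░░░░░░░░░░░░   
              ░░░░░░░░░░░░░░   
              ░░░░░░░░░░░░░░   
                ░░░░░░░░░░     
                ░░░░░░░░░░     
                    ░░         
                    ░░         
                               
                               
    ░░░░░░░░░░                 
    ░░░░░░░░░░                 
    ░░░░░░░░░░                 
    ░░░░░░░░░░                 
    ░░░░░░░░░░                 
    ░░░░░░░░░░                 


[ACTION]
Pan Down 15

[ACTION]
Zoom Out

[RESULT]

                               
                               
                               
                               
                               
                               
                               
                               
                               
                               
                               
                               
                               
                               
                               
                               
                               
                               
                               
                               


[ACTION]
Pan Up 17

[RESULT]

       ░░░░░░░                 
      ░░░░░░░░░                
       ░░░░░░░                 
       ░░░░░░░                 
        ░░░░░                  
          ░       ▒▒▒▒▒▒       
                  ▒▒▒▒▒▒       
  ░░░░░           ▒▒▒▒▒▒       
  ░░░░░           ▒▒▒▒▒▒       
  ░░░░░           ▒▒▒▒▒▒       
  ░░░░░           ▒▒▒▒▒▒       
  ░░░░░                        
   ▒▒▒▒                        
   ▒▒▒▒                        
                               
                               
                               
                               
                               
                               


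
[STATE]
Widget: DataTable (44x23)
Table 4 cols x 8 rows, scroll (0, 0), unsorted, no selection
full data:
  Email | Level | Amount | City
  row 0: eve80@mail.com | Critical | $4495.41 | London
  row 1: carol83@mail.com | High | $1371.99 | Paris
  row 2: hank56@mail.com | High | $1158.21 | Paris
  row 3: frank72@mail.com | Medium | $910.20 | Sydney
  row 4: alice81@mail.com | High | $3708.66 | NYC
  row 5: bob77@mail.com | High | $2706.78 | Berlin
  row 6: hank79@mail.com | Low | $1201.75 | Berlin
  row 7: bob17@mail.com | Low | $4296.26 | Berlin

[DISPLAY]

Email           │Level   │Amount  │City     
────────────────┼────────┼────────┼──────   
eve80@mail.com  │Critical│$4495.41│London   
carol83@mail.com│High    │$1371.99│Paris    
hank56@mail.com │High    │$1158.21│Paris    
frank72@mail.com│Medium  │$910.20 │Sydney   
alice81@mail.com│High    │$3708.66│NYC      
bob77@mail.com  │High    │$2706.78│Berlin   
hank79@mail.com │Low     │$1201.75│Berlin   
bob17@mail.com  │Low     │$4296.26│Berlin   
                                            
                                            
                                            
                                            
                                            
                                            
                                            
                                            
                                            
                                            
                                            
                                            
                                            


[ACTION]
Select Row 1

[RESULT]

Email           │Level   │Amount  │City     
────────────────┼────────┼────────┼──────   
eve80@mail.com  │Critical│$4495.41│London   
>arol83@mail.com│High    │$1371.99│Paris    
hank56@mail.com │High    │$1158.21│Paris    
frank72@mail.com│Medium  │$910.20 │Sydney   
alice81@mail.com│High    │$3708.66│NYC      
bob77@mail.com  │High    │$2706.78│Berlin   
hank79@mail.com │Low     │$1201.75│Berlin   
bob17@mail.com  │Low     │$4296.26│Berlin   
                                            
                                            
                                            
                                            
                                            
                                            
                                            
                                            
                                            
                                            
                                            
                                            
                                            


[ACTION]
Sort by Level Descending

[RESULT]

Email           │Level  ▼│Amount  │City     
────────────────┼────────┼────────┼──────   
frank72@mail.com│Medium  │$910.20 │Sydney   
>ank79@mail.com │Low     │$1201.75│Berlin   
bob17@mail.com  │Low     │$4296.26│Berlin   
carol83@mail.com│High    │$1371.99│Paris    
hank56@mail.com │High    │$1158.21│Paris    
alice81@mail.com│High    │$3708.66│NYC      
bob77@mail.com  │High    │$2706.78│Berlin   
eve80@mail.com  │Critical│$4495.41│London   
                                            
                                            
                                            
                                            
                                            
                                            
                                            
                                            
                                            
                                            
                                            
                                            
                                            


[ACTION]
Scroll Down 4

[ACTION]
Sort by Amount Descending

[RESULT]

Email           │Level   │Amount ▼│City     
────────────────┼────────┼────────┼──────   
eve80@mail.com  │Critical│$4495.41│London   
>ob17@mail.com  │Low     │$4296.26│Berlin   
alice81@mail.com│High    │$3708.66│NYC      
bob77@mail.com  │High    │$2706.78│Berlin   
carol83@mail.com│High    │$1371.99│Paris    
hank79@mail.com │Low     │$1201.75│Berlin   
hank56@mail.com │High    │$1158.21│Paris    
frank72@mail.com│Medium  │$910.20 │Sydney   
                                            
                                            
                                            
                                            
                                            
                                            
                                            
                                            
                                            
                                            
                                            
                                            
                                            


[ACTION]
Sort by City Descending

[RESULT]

Email           │Level   │Amount  │City ▼   
────────────────┼────────┼────────┼──────   
frank72@mail.com│Medium  │$910.20 │Sydney   
>arol83@mail.com│High    │$1371.99│Paris    
hank56@mail.com │High    │$1158.21│Paris    
alice81@mail.com│High    │$3708.66│NYC      
eve80@mail.com  │Critical│$4495.41│London   
bob17@mail.com  │Low     │$4296.26│Berlin   
bob77@mail.com  │High    │$2706.78│Berlin   
hank79@mail.com │Low     │$1201.75│Berlin   
                                            
                                            
                                            
                                            
                                            
                                            
                                            
                                            
                                            
                                            
                                            
                                            
                                            


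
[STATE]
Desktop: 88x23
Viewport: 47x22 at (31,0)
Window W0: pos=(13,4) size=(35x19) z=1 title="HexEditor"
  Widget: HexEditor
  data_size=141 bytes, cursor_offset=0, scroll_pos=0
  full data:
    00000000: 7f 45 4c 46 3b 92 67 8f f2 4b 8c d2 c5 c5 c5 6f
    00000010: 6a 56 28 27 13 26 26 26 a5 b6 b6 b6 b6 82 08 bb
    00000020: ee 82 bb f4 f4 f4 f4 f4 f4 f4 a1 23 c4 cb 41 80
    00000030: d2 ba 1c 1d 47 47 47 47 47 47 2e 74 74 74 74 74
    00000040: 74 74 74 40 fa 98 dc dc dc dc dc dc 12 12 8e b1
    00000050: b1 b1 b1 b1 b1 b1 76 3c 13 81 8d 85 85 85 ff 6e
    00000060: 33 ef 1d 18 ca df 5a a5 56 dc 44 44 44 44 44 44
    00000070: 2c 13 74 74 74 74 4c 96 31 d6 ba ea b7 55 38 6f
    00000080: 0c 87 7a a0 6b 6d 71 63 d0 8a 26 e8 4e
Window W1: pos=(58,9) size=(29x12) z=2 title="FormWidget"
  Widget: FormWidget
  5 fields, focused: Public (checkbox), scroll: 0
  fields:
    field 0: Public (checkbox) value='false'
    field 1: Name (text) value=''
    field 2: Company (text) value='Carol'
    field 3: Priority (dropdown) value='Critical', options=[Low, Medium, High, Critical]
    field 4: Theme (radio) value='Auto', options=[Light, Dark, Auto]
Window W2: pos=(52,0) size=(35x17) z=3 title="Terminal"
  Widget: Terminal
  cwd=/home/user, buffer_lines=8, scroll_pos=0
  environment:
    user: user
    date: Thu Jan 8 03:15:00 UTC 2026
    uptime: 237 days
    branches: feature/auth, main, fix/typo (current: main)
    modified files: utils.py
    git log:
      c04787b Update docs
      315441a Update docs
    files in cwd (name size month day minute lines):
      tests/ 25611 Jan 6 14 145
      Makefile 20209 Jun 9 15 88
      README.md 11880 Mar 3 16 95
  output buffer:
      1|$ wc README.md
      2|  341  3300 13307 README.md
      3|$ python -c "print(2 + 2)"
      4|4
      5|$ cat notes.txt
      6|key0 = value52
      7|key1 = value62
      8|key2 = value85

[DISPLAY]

                     ┏━━━━━━━━━━━━━━━━━━━━━━━━━
                     ┃ Terminal                
                     ┠─────────────────────────
                     ┃$ wc README.md           
━━━━━━━━━━━━━━━━┓    ┃  341  3300 13307 README.
                ┃    ┃$ python -c "print(2 + 2)
────────────────┨    ┃4                        
c 46 3b 92 67 8f┃    ┃$ cat notes.txt          
8 27 13 26 26 26┃    ┃key0 = value52           
b f4 f4 f4 f4 f4┃    ┃key1 = value62           
c 1d 47 47 47 47┃    ┃key2 = value85           
4 40 fa 98 dc dc┃    ┃$ █                      
1 b1 b1 b1 76 3c┃    ┃                         
d 18 ca df 5a a5┃    ┃                         
4 74 74 74 4c 96┃    ┃                         
a a0 6b 6d 71 63┃    ┃                         
                ┃    ┗━━━━━━━━━━━━━━━━━━━━━━━━━
                ┃          ┃                   
                ┃          ┃                   
                ┃          ┃                   
                ┃          ┗━━━━━━━━━━━━━━━━━━━
                ┃                              


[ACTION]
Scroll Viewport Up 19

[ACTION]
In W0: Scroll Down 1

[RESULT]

                     ┏━━━━━━━━━━━━━━━━━━━━━━━━━
                     ┃ Terminal                
                     ┠─────────────────────────
                     ┃$ wc README.md           
━━━━━━━━━━━━━━━━┓    ┃  341  3300 13307 README.
                ┃    ┃$ python -c "print(2 + 2)
────────────────┨    ┃4                        
8 27 13 26 26 26┃    ┃$ cat notes.txt          
b f4 f4 f4 f4 f4┃    ┃key0 = value52           
c 1d 47 47 47 47┃    ┃key1 = value62           
4 40 fa 98 dc dc┃    ┃key2 = value85           
1 b1 b1 b1 76 3c┃    ┃$ █                      
d 18 ca df 5a a5┃    ┃                         
4 74 74 74 4c 96┃    ┃                         
a a0 6b 6d 71 63┃    ┃                         
                ┃    ┃                         
                ┃    ┗━━━━━━━━━━━━━━━━━━━━━━━━━
                ┃          ┃                   
                ┃          ┃                   
                ┃          ┃                   
                ┃          ┗━━━━━━━━━━━━━━━━━━━
                ┃                              


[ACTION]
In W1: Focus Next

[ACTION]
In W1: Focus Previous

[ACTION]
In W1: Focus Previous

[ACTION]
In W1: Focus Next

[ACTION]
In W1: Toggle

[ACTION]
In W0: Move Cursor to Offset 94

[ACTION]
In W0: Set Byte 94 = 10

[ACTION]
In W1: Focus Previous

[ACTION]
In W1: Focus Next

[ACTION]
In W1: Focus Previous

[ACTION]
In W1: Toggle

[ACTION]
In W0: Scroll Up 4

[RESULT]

                     ┏━━━━━━━━━━━━━━━━━━━━━━━━━
                     ┃ Terminal                
                     ┠─────────────────────────
                     ┃$ wc README.md           
━━━━━━━━━━━━━━━━┓    ┃  341  3300 13307 README.
                ┃    ┃$ python -c "print(2 + 2)
────────────────┨    ┃4                        
c 46 3b 92 67 8f┃    ┃$ cat notes.txt          
8 27 13 26 26 26┃    ┃key0 = value52           
b f4 f4 f4 f4 f4┃    ┃key1 = value62           
c 1d 47 47 47 47┃    ┃key2 = value85           
4 40 fa 98 dc dc┃    ┃$ █                      
1 b1 b1 b1 76 3c┃    ┃                         
d 18 ca df 5a a5┃    ┃                         
4 74 74 74 4c 96┃    ┃                         
a a0 6b 6d 71 63┃    ┃                         
                ┃    ┗━━━━━━━━━━━━━━━━━━━━━━━━━
                ┃          ┃                   
                ┃          ┃                   
                ┃          ┃                   
                ┃          ┗━━━━━━━━━━━━━━━━━━━
                ┃                              


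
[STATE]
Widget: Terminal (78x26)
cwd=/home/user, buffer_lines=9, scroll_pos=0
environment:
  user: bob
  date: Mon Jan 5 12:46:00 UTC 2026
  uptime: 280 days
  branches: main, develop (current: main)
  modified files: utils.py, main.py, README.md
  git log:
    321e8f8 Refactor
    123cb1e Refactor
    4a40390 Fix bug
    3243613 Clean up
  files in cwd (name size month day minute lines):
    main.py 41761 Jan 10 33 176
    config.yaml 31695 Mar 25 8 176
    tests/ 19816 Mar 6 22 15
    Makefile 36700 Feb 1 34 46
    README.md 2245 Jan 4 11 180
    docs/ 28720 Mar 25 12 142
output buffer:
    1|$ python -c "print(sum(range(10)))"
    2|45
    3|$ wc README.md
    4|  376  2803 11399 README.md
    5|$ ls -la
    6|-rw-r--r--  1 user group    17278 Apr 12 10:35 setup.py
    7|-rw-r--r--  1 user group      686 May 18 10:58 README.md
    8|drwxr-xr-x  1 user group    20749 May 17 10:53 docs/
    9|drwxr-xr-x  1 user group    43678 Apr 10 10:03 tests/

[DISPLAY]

$ python -c "print(sum(range(10)))"                                           
45                                                                            
$ wc README.md                                                                
  376  2803 11399 README.md                                                   
$ ls -la                                                                      
-rw-r--r--  1 user group    17278 Apr 12 10:35 setup.py                       
-rw-r--r--  1 user group      686 May 18 10:58 README.md                      
drwxr-xr-x  1 user group    20749 May 17 10:53 docs/                          
drwxr-xr-x  1 user group    43678 Apr 10 10:03 tests/                         
$ █                                                                           
                                                                              
                                                                              
                                                                              
                                                                              
                                                                              
                                                                              
                                                                              
                                                                              
                                                                              
                                                                              
                                                                              
                                                                              
                                                                              
                                                                              
                                                                              
                                                                              


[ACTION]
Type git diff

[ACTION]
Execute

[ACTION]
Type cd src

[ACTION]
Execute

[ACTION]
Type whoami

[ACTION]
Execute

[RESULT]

$ python -c "print(sum(range(10)))"                                           
45                                                                            
$ wc README.md                                                                
  376  2803 11399 README.md                                                   
$ ls -la                                                                      
-rw-r--r--  1 user group    17278 Apr 12 10:35 setup.py                       
-rw-r--r--  1 user group      686 May 18 10:58 README.md                      
drwxr-xr-x  1 user group    20749 May 17 10:53 docs/                          
drwxr-xr-x  1 user group    43678 Apr 10 10:03 tests/                         
$ git diff                                                                    
diff --git a/main.py b/main.py                                                
--- a/main.py                                                                 
+++ b/main.py                                                                 
@@ -1,3 +1,4 @@                                                               
+# updated                                                                    
 import sys                                                                   
$ cd src                                                                      
                                                                              
$ whoami                                                                      
bob                                                                           
$ █                                                                           
                                                                              
                                                                              
                                                                              
                                                                              
                                                                              
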